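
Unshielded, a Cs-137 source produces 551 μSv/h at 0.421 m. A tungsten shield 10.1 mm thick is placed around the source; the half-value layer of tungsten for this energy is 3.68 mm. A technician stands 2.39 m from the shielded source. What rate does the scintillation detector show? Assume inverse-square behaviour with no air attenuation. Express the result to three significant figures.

Distance alone: (0.421/2.39)² = 0.03103, so 551 × 0.03103 = 17.10 μSv/h.
Shield: 10.1/3.68 = 2.745 half-value layers → attenuation 2^(−2.745) = 0.1492.
Combined: 17.10 × 0.1492 = 2.551 μSv/h.

2.55 μSv/h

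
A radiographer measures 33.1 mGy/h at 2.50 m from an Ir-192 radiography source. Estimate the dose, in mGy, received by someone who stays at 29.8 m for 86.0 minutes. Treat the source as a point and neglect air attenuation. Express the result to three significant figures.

Intensity scales as (d₁/d₂)², so rate at 29.8 m:
33.1 × (2.50/29.8)² = 33.1 × 0.007038 = 0.2330 mGy/h.
Dose = rate × time = 0.2330 mGy/h × 1.433 h = 0.3339 mGy.

0.334 mGy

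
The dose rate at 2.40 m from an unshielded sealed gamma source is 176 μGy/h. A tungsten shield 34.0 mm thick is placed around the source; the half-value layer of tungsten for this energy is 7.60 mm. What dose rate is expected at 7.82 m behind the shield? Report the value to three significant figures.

0.746 μGy/h

Distance alone: (2.40/7.82)² = 0.09419, so 176 × 0.09419 = 16.58 μGy/h.
Shield: 34.0/7.60 = 4.474 half-value layers → attenuation 2^(−4.474) = 0.04500.
Combined: 16.58 × 0.04500 = 0.7461 μGy/h.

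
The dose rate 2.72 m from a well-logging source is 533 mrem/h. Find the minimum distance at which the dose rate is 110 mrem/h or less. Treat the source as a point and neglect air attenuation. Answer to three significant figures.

5.99 m

Using I₁d₁² = I₂d₂², d₂ = d₁·√(I₁/I₂).
I₁/I₂ = 533/110 = 4.845, so d₂ = 2.72 × √4.845 = 5.987 m.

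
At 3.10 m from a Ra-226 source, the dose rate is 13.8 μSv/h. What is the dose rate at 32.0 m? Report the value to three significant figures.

0.130 μSv/h

By the inverse-square law, the rate at 32.0 m is
(3.10/32.0)² = 0.009385, so 13.8 × 0.009385 = 0.1295 μSv/h.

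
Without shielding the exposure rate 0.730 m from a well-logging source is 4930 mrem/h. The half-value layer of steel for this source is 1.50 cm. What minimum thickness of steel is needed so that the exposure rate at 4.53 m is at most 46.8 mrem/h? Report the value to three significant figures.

2.18 cm

At 4.53 m, distance alone gives (0.730/4.53)² = 0.02597, so 4930 × 0.02597 = 128.0 mrem/h.
Further attenuation needed: 128.0/46.8 = 2.735.
n = log₂(2.735) = 1.452 half-value layers.
Thickness = 1.452 × 1.50 cm = 2.178 cm.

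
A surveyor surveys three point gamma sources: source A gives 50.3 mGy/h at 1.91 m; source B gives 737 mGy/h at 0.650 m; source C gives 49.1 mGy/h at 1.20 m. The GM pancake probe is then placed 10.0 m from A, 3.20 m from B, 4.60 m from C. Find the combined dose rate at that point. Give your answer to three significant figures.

By superposition, sum each source's inverse-square contribution:
A: 50.3 × (1.91/10.0)² = 1.835 mGy/h
B: 737 × (0.650/3.20)² = 30.41 mGy/h
C: 49.1 × (1.20/4.60)² = 3.341 mGy/h
Total = 1.835 + 30.41 + 3.341 = 35.59 mGy/h.

35.6 mGy/h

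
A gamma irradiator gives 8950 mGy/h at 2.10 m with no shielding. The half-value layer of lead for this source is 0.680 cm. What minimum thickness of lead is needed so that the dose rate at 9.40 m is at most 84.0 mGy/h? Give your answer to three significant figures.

1.64 cm

At 9.40 m, distance alone gives (2.10/9.40)² = 0.04991, so 8950 × 0.04991 = 446.7 mGy/h.
Further attenuation needed: 446.7/84.0 = 5.318.
n = log₂(5.318) = 2.411 half-value layers.
Thickness = 2.411 × 0.680 cm = 1.639 cm.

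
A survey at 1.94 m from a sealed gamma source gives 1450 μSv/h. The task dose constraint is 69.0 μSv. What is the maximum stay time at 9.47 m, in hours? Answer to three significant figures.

1.13 h

Intensity scales as (d₁/d₂)², so rate at 9.47 m:
1450 × (1.94/9.47)² = 1450 × 0.04197 = 60.86 μSv/h.
Stay time = 69.0 μSv ÷ 60.86 μSv/h = 1.134 h.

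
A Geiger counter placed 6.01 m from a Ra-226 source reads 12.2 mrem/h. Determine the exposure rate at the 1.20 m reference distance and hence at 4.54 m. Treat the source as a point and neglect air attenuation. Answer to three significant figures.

Since intensity falls as 1/r²,
At 1.20 m: (6.01/1.20)² = 25.08, so 12.2 × 25.08 = 306.0 mrem/h
At 4.54 m: 306.0 × (1.20/4.54)² = 306.0 × 0.06986 = 21.38 mrem/h.

306 mrem/h; 21.4 mrem/h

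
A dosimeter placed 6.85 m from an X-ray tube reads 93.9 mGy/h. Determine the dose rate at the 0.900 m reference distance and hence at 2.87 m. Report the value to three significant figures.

By the inverse-square law,
At 0.900 m: 93.9 × (6.85/0.900)² = 93.9 × 57.93 = 5440 mGy/h
At 2.87 m: (0.900/2.87)² = 0.09834, so 5440 × 0.09834 = 535.0 mGy/h.

5440 mGy/h; 535 mGy/h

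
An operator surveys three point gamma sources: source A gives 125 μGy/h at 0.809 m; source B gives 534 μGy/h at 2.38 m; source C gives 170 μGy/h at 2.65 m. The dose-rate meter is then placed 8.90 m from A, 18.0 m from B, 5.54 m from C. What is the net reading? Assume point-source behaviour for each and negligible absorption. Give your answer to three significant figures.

Each source contributes Iᵢ·(dᵢ/rᵢ)²; contributions add.
A: 125 × (0.809/8.90)² = 1.033 μGy/h
B: 534 × (2.38/18.0)² = 9.336 μGy/h
C: 170 × (2.65/5.54)² = 38.90 μGy/h
Total = 1.033 + 9.336 + 38.90 = 49.27 μGy/h.

49.3 μGy/h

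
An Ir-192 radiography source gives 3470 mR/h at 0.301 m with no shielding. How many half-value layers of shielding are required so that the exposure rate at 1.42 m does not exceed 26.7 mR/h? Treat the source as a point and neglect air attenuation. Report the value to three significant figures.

2.55 half-value layers

At 1.42 m, distance alone gives (0.301/1.42)² = 0.04493, so 3470 × 0.04493 = 155.9 mR/h.
Further attenuation needed: 155.9/26.7 = 5.839.
n = log₂(5.839) = 2.546 half-value layers.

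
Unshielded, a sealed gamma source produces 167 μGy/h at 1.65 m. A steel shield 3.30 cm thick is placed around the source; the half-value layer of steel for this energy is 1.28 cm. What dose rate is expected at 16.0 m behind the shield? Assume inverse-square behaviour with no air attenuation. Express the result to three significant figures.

Distance alone: 167 × (1.65/16.0)² = 167 × 0.01063 = 1.775 μGy/h.
Shield: 3.30/1.28 = 2.578 half-value layers → attenuation 2^(−2.578) = 0.1675.
Combined: 1.775 × 0.1675 = 0.2973 μGy/h.

0.297 μGy/h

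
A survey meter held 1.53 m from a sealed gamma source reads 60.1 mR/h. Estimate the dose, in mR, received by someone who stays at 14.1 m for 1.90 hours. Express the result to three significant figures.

1.34 mR

By the inverse-square law, rate at 14.1 m:
60.1 × (1.53/14.1)² = 60.1 × 0.01177 = 0.7074 mR/h.
Dose = rate × time = 0.7074 mR/h × 1.900 h = 1.344 mR.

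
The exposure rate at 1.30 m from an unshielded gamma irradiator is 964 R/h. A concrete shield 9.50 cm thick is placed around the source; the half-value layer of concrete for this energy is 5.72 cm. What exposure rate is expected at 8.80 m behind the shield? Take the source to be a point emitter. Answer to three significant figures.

Distance alone: 964 × (1.30/8.80)² = 964 × 0.02182 = 21.03 R/h.
Shield: 9.50/5.72 = 1.661 half-value layers → attenuation 2^(−1.661) = 0.3162.
Combined: 21.03 × 0.3162 = 6.650 R/h.

6.65 R/h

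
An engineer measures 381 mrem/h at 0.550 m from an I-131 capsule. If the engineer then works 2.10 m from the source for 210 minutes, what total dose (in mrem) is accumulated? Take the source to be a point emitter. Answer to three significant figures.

91.5 mrem

By the inverse-square law, rate at 2.10 m:
381 × (0.550/2.10)² = 381 × 0.06859 = 26.13 mrem/h.
Dose = rate × time = 26.13 mrem/h × 3.500 h = 91.45 mrem.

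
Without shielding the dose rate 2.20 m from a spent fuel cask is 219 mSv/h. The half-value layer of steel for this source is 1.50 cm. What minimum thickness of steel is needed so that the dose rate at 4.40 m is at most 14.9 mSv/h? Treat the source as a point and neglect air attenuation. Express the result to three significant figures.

At 4.40 m, distance alone gives (2.20/4.40)² = 0.2500, so 219 × 0.2500 = 54.75 mSv/h.
Further attenuation needed: 54.75/14.9 = 3.674.
n = log₂(3.674) = 1.877 half-value layers.
Thickness = 1.877 × 1.50 cm = 2.816 cm.

2.82 cm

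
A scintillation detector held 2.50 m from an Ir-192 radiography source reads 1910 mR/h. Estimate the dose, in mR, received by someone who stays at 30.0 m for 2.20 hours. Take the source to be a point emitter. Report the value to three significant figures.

Since intensity falls as 1/r², rate at 30.0 m:
1910 × (2.50/30.0)² = 1910 × 0.006944 = 13.26 mR/h.
Dose = rate × time = 13.26 mR/h × 2.200 h = 29.17 mR.

29.2 mR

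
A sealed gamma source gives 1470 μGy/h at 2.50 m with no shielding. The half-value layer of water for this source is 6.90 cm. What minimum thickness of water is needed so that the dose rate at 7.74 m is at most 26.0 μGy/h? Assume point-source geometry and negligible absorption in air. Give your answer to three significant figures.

17.7 cm

At 7.74 m, distance alone gives (2.50/7.74)² = 0.1043, so 1470 × 0.1043 = 153.3 μGy/h.
Further attenuation needed: 153.3/26.0 = 5.896.
n = log₂(5.896) = 2.560 half-value layers.
Thickness = 2.560 × 6.90 cm = 17.66 cm.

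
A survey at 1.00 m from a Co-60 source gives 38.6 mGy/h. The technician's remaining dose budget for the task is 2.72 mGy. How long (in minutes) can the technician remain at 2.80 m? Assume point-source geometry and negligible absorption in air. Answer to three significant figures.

By the inverse-square law, rate at 2.80 m:
(1.00/2.80)² = 0.1276, so 38.6 × 0.1276 = 4.925 mGy/h.
Stay time = 2.72 mGy ÷ 4.925 mGy/h = 0.5523 h = 33.14 min.

33.1 min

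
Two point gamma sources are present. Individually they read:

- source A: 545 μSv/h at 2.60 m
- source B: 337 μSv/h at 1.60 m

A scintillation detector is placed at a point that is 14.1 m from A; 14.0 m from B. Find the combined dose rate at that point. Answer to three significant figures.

Each source contributes Iᵢ·(dᵢ/rᵢ)²; contributions add.
A: 545 × (2.60/14.1)² = 18.53 μSv/h
B: 337 × (1.60/14.0)² = 4.402 μSv/h
Total = 18.53 + 4.402 = 22.93 μSv/h.

22.9 μSv/h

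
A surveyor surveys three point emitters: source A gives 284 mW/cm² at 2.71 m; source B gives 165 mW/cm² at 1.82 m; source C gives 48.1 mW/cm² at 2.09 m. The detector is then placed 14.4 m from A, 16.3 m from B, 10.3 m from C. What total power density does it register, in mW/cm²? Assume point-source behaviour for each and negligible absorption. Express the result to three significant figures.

Each source contributes Iᵢ·(dᵢ/rᵢ)²; contributions add.
A: 284 × (2.71/14.4)² = 10.06 mW/cm²
B: 165 × (1.82/16.3)² = 2.057 mW/cm²
C: 48.1 × (2.09/10.3)² = 1.980 mW/cm²
Total = 10.06 + 2.057 + 1.980 = 14.10 mW/cm².

14.1 mW/cm²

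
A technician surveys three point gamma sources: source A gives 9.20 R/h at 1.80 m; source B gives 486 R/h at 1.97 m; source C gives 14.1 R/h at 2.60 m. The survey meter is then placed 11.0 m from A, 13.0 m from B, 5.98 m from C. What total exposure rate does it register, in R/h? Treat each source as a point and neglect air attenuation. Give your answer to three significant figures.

14.1 R/h

Each source contributes Iᵢ·(dᵢ/rᵢ)²; contributions add.
A: 9.20 × (1.80/11.0)² = 0.2463 R/h
B: 486 × (1.97/13.0)² = 11.16 R/h
C: 14.1 × (2.60/5.98)² = 2.665 R/h
Total = 0.2463 + 11.16 + 2.665 = 14.07 R/h.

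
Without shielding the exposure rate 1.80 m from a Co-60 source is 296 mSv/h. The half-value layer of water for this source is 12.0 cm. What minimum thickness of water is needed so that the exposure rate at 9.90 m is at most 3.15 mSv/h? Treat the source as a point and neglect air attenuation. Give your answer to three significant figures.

19.6 cm

At 9.90 m, distance alone gives (1.80/9.90)² = 0.03306, so 296 × 0.03306 = 9.786 mSv/h.
Further attenuation needed: 9.786/3.15 = 3.107.
n = log₂(3.107) = 1.636 half-value layers.
Thickness = 1.636 × 12.0 cm = 19.63 cm.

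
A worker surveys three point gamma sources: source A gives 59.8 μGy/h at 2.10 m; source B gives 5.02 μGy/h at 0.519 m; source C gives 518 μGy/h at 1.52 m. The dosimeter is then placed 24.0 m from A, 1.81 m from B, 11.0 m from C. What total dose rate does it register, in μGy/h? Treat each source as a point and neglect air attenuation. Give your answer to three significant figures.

10.8 μGy/h

By superposition, sum each source's inverse-square contribution:
A: 59.8 × (2.10/24.0)² = 0.4578 μGy/h
B: 5.02 × (0.519/1.81)² = 0.4127 μGy/h
C: 518 × (1.52/11.0)² = 9.891 μGy/h
Total = 0.4578 + 0.4127 + 9.891 = 10.76 μGy/h.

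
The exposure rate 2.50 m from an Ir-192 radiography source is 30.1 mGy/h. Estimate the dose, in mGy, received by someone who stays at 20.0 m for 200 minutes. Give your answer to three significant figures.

By the inverse-square law, rate at 20.0 m:
30.1 × (2.50/20.0)² = 30.1 × 0.01562 = 0.4702 mGy/h.
Dose = rate × time = 0.4702 mGy/h × 3.333 h = 1.567 mGy.

1.57 mGy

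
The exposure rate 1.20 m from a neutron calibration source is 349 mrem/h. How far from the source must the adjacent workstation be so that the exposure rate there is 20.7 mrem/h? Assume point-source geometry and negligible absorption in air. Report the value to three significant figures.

4.93 m

Since intensity falls as 1/r², d₂ = d₁·√(I₁/I₂).
I₁/I₂ = 349/20.7 = 16.86, so d₂ = 1.20 × √16.86 = 4.927 m.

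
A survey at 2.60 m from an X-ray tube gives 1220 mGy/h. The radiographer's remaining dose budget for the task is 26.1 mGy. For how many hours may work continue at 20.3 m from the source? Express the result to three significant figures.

Applying the 1/r² law, rate at 20.3 m:
(2.60/20.3)² = 0.01640, so 1220 × 0.01640 = 20.01 mGy/h.
Stay time = 26.1 mGy ÷ 20.01 mGy/h = 1.304 h.

1.30 h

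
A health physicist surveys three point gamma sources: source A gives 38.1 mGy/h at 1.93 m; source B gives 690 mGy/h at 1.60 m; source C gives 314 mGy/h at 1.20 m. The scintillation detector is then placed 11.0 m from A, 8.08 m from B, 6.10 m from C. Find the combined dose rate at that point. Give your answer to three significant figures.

40.4 mGy/h

By superposition, sum each source's inverse-square contribution:
A: 38.1 × (1.93/11.0)² = 1.173 mGy/h
B: 690 × (1.60/8.08)² = 27.06 mGy/h
C: 314 × (1.20/6.10)² = 12.15 mGy/h
Total = 1.173 + 27.06 + 12.15 = 40.38 mGy/h.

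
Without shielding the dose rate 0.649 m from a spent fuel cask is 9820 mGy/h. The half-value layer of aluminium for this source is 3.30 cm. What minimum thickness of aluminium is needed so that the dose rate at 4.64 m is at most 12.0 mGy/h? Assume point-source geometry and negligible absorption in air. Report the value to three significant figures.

13.2 cm

At 4.64 m, distance alone gives 9820 × (0.649/4.64)² = 9820 × 0.01956 = 192.1 mGy/h.
Further attenuation needed: 192.1/12.0 = 16.01.
n = log₂(16.01) = 4.001 half-value layers.
Thickness = 4.001 × 3.30 cm = 13.20 cm.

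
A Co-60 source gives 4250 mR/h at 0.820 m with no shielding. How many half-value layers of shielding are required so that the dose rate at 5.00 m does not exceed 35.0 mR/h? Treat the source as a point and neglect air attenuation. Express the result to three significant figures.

At 5.00 m, distance alone gives 4250 × (0.820/5.00)² = 4250 × 0.02690 = 114.3 mR/h.
Further attenuation needed: 114.3/35.0 = 3.266.
n = log₂(3.266) = 1.708 half-value layers.

1.71 half-value layers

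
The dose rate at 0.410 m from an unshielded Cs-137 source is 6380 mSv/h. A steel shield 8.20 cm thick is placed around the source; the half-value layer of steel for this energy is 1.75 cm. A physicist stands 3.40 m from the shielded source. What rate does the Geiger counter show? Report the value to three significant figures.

Distance alone: 6380 × (0.410/3.40)² = 6380 × 0.01454 = 92.77 mSv/h.
Shield: 8.20/1.75 = 4.686 half-value layers → attenuation 2^(−4.686) = 0.03885.
Combined: 92.77 × 0.03885 = 3.604 mSv/h.

3.60 mSv/h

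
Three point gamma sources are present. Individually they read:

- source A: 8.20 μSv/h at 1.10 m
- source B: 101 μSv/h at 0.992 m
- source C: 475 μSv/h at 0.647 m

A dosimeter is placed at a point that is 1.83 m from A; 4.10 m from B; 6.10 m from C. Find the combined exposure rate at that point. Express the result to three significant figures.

Each source contributes Iᵢ·(dᵢ/rᵢ)²; contributions add.
A: 8.20 × (1.10/1.83)² = 2.963 μSv/h
B: 101 × (0.992/4.10)² = 5.913 μSv/h
C: 475 × (0.647/6.10)² = 5.344 μSv/h
Total = 2.963 + 5.913 + 5.344 = 14.22 μSv/h.

14.2 μSv/h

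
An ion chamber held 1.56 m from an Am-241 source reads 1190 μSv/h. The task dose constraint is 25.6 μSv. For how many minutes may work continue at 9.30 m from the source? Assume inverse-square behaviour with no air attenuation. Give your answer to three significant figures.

45.9 min

Applying the 1/r² law, rate at 9.30 m:
1190 × (1.56/9.30)² = 1190 × 0.02814 = 33.49 μSv/h.
Stay time = 25.6 μSv ÷ 33.49 μSv/h = 0.7644 h = 45.86 min.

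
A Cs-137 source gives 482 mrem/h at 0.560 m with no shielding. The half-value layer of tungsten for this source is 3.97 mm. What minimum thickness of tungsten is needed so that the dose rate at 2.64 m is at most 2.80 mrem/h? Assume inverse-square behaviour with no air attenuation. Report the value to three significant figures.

11.7 mm

At 2.64 m, distance alone gives (0.560/2.64)² = 0.04500, so 482 × 0.04500 = 21.69 mrem/h.
Further attenuation needed: 21.69/2.80 = 7.746.
n = log₂(7.746) = 2.953 half-value layers.
Thickness = 2.953 × 3.97 mm = 11.72 mm.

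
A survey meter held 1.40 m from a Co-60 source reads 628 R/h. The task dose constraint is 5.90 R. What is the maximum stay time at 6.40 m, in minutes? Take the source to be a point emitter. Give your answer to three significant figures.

By the inverse-square law, rate at 6.40 m:
628 × (1.40/6.40)² = 628 × 0.04785 = 30.05 R/h.
Stay time = 5.90 R ÷ 30.05 R/h = 0.1963 h = 11.78 min.

11.8 min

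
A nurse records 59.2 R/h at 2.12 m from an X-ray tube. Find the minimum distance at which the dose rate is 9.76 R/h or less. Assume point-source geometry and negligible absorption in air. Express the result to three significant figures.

5.22 m

Since intensity falls as 1/r², d₂ = d₁·√(I₁/I₂).
I₁/I₂ = 59.2/9.76 = 6.066, so d₂ = 2.12 × √6.066 = 5.221 m.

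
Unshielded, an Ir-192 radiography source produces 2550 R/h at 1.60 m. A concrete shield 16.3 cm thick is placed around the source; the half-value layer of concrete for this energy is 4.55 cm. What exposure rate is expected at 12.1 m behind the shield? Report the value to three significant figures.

3.72 R/h

Distance alone: 2550 × (1.60/12.1)² = 2550 × 0.01749 = 44.60 R/h.
Shield: 16.3/4.55 = 3.582 half-value layers → attenuation 2^(−3.582) = 0.08350.
Combined: 44.60 × 0.08350 = 3.724 R/h.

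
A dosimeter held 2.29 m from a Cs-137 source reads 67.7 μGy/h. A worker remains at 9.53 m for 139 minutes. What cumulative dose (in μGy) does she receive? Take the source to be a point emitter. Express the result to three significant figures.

By the inverse-square law, rate at 9.53 m:
(2.29/9.53)² = 0.05774, so 67.7 × 0.05774 = 3.909 μGy/h.
Dose = rate × time = 3.909 μGy/h × 2.317 h = 9.057 μGy.

9.06 μGy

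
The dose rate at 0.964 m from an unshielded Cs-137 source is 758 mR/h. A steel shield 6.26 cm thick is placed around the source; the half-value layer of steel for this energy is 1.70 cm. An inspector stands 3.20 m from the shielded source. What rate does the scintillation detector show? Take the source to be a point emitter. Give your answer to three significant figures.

5.36 mR/h

Distance alone: (0.964/3.20)² = 0.09075, so 758 × 0.09075 = 68.79 mR/h.
Shield: 6.26/1.70 = 3.682 half-value layers → attenuation 2^(−3.682) = 0.07791.
Combined: 68.79 × 0.07791 = 5.359 mR/h.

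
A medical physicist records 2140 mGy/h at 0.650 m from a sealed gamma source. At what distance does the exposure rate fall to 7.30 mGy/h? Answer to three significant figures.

Applying the 1/r² law, d₂ = d₁·√(I₁/I₂).
I₁/I₂ = 2140/7.30 = 293.2, so d₂ = 0.650 × √293.2 = 11.13 m.

11.1 m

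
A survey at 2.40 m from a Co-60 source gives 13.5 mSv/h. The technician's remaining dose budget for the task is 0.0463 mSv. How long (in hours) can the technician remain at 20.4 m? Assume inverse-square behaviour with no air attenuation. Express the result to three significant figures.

Since intensity falls as 1/r², rate at 20.4 m:
(2.40/20.4)² = 0.01384, so 13.5 × 0.01384 = 0.1868 mSv/h.
Stay time = 0.0463 mSv ÷ 0.1868 mSv/h = 0.2479 h.

0.248 h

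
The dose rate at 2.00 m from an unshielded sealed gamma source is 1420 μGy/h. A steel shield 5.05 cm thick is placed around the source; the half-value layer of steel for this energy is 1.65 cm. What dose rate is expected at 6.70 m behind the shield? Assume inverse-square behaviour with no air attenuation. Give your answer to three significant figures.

15.2 μGy/h

Distance alone: 1420 × (2.00/6.70)² = 1420 × 0.08911 = 126.5 μGy/h.
Shield: 5.05/1.65 = 3.061 half-value layers → attenuation 2^(−3.061) = 0.1198.
Combined: 126.5 × 0.1198 = 15.15 μGy/h.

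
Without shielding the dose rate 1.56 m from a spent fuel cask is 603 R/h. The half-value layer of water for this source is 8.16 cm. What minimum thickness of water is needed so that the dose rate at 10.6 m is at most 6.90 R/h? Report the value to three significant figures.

7.51 cm

At 10.6 m, distance alone gives (1.56/10.6)² = 0.02166, so 603 × 0.02166 = 13.06 R/h.
Further attenuation needed: 13.06/6.90 = 1.893.
n = log₂(1.893) = 0.9207 half-value layers.
Thickness = 0.9207 × 8.16 cm = 7.513 cm.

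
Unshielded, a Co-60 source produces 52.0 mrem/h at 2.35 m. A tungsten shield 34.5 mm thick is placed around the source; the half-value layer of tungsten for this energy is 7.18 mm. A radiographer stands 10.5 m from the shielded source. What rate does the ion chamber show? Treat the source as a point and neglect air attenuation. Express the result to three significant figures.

Distance alone: 52.0 × (2.35/10.5)² = 52.0 × 0.05009 = 2.605 mrem/h.
Shield: 34.5/7.18 = 4.805 half-value layers → attenuation 2^(−4.805) = 0.03577.
Combined: 2.605 × 0.03577 = 0.09318 mrem/h.

0.0932 mrem/h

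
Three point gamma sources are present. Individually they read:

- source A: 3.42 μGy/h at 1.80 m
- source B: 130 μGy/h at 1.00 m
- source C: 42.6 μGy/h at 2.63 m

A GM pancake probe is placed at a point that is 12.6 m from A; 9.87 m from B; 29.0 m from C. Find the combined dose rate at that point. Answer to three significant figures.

Each source contributes Iᵢ·(dᵢ/rᵢ)²; contributions add.
A: 3.42 × (1.80/12.6)² = 0.06980 μGy/h
B: 130 × (1.00/9.87)² = 1.334 μGy/h
C: 42.6 × (2.63/29.0)² = 0.3504 μGy/h
Total = 0.06980 + 1.334 + 0.3504 = 1.754 μGy/h.

1.75 μGy/h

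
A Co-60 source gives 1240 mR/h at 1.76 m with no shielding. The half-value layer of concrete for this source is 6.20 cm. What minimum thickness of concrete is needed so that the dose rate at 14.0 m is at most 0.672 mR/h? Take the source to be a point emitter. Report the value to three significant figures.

30.2 cm

At 14.0 m, distance alone gives (1.76/14.0)² = 0.01580, so 1240 × 0.01580 = 19.59 mR/h.
Further attenuation needed: 19.59/0.672 = 29.15.
n = log₂(29.15) = 4.865 half-value layers.
Thickness = 4.865 × 6.20 cm = 30.16 cm.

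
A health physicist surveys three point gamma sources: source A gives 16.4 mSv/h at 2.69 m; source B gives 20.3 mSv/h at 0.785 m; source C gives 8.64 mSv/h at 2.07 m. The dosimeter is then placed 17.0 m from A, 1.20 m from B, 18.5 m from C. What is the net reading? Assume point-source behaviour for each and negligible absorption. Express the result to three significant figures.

9.21 mSv/h

By superposition, sum each source's inverse-square contribution:
A: 16.4 × (2.69/17.0)² = 0.4106 mSv/h
B: 20.3 × (0.785/1.20)² = 8.687 mSv/h
C: 8.64 × (2.07/18.5)² = 0.1082 mSv/h
Total = 0.4106 + 8.687 + 0.1082 = 9.206 mSv/h.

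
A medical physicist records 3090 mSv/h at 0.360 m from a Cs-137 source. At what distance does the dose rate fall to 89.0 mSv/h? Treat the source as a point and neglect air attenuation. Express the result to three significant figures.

2.12 m

Intensity scales as (d₁/d₂)², so d₂ = d₁·√(I₁/I₂).
I₁/I₂ = 3090/89.0 = 34.72, so d₂ = 0.360 × √34.72 = 2.121 m.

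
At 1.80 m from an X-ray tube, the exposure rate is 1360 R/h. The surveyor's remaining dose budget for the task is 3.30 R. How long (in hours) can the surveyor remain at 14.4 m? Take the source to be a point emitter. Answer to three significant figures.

0.155 h

By the inverse-square law, rate at 14.4 m:
1360 × (1.80/14.4)² = 1360 × 0.01562 = 21.24 R/h.
Stay time = 3.30 R ÷ 21.24 R/h = 0.1554 h.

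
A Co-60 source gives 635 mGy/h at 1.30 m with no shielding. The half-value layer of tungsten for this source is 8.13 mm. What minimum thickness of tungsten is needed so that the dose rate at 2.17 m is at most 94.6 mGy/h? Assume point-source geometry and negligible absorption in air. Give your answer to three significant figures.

At 2.17 m, distance alone gives (1.30/2.17)² = 0.3589, so 635 × 0.3589 = 227.9 mGy/h.
Further attenuation needed: 227.9/94.6 = 2.409.
n = log₂(2.409) = 1.268 half-value layers.
Thickness = 1.268 × 8.13 mm = 10.31 mm.

10.3 mm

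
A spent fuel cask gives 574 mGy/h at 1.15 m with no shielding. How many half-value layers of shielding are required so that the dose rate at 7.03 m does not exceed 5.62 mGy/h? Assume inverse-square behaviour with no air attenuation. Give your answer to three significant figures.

At 7.03 m, distance alone gives 574 × (1.15/7.03)² = 574 × 0.02676 = 15.36 mGy/h.
Further attenuation needed: 15.36/5.62 = 2.733.
n = log₂(2.733) = 1.450 half-value layers.

1.45 half-value layers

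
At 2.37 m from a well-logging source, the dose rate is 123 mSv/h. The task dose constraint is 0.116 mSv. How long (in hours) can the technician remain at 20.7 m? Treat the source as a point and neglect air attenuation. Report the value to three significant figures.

Using I₁d₁² = I₂d₂², rate at 20.7 m:
(2.37/20.7)² = 0.01311, so 123 × 0.01311 = 1.613 mSv/h.
Stay time = 0.116 mSv ÷ 1.613 mSv/h = 0.07192 h.

0.0719 h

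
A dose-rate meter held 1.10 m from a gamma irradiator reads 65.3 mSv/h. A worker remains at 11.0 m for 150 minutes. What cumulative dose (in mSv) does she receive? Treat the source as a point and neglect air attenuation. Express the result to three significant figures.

Using I₁d₁² = I₂d₂², rate at 11.0 m:
(1.10/11.0)² = 0.01000, so 65.3 × 0.01000 = 0.6530 mSv/h.
Dose = rate × time = 0.6530 mSv/h × 2.500 h = 1.633 mSv.

1.63 mSv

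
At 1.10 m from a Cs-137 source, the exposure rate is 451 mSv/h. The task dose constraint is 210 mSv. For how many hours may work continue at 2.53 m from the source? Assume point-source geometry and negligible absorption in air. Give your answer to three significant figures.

2.46 h

Using I₁d₁² = I₂d₂², rate at 2.53 m:
(1.10/2.53)² = 0.1890, so 451 × 0.1890 = 85.24 mSv/h.
Stay time = 210 mSv ÷ 85.24 mSv/h = 2.464 h.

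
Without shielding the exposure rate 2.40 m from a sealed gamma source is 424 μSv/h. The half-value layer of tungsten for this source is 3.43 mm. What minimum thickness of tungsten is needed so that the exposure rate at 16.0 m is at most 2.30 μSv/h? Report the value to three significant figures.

At 16.0 m, distance alone gives 424 × (2.40/16.0)² = 424 × 0.02250 = 9.540 μSv/h.
Further attenuation needed: 9.540/2.30 = 4.148.
n = log₂(4.148) = 2.052 half-value layers.
Thickness = 2.052 × 3.43 mm = 7.038 mm.

7.04 mm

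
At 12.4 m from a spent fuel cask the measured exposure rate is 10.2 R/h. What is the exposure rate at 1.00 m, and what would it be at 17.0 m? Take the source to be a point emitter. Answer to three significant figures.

Intensity scales as (d₁/d₂)², so
At 1.00 m: (12.4/1.00)² = 153.8, so 10.2 × 153.8 = 1569 R/h
At 17.0 m: (1.00/17.0)² = 0.003460, so 1569 × 0.003460 = 5.429 R/h.

1570 R/h; 5.43 R/h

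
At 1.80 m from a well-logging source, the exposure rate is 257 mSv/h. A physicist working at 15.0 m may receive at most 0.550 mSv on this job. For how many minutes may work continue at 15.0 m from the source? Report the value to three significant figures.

8.92 min

Applying the 1/r² law, rate at 15.0 m:
257 × (1.80/15.0)² = 257 × 0.01440 = 3.701 mSv/h.
Stay time = 0.550 mSv ÷ 3.701 mSv/h = 0.1486 h = 8.916 min.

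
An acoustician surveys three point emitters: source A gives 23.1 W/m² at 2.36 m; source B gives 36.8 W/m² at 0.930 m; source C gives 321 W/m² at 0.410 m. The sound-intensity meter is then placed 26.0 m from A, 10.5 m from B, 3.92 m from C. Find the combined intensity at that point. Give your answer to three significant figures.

3.99 W/m²

By superposition, sum each source's inverse-square contribution:
A: 23.1 × (2.36/26.0)² = 0.1903 W/m²
B: 36.8 × (0.930/10.5)² = 0.2887 W/m²
C: 321 × (0.410/3.92)² = 3.512 W/m²
Total = 0.1903 + 0.2887 + 3.512 = 3.991 W/m².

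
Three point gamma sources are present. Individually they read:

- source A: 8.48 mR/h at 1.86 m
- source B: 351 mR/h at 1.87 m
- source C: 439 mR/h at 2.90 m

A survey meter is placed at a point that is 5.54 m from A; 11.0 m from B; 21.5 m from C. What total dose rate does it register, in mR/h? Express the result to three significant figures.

19.1 mR/h

By superposition, sum each source's inverse-square contribution:
A: 8.48 × (1.86/5.54)² = 0.9559 mR/h
B: 351 × (1.87/11.0)² = 10.14 mR/h
C: 439 × (2.90/21.5)² = 7.987 mR/h
Total = 0.9559 + 10.14 + 7.987 = 19.08 mR/h.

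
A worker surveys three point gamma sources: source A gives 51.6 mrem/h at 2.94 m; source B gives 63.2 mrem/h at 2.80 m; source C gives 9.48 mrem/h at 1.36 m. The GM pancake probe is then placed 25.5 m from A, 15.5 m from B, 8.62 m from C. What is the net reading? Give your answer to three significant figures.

By superposition, sum each source's inverse-square contribution:
A: 51.6 × (2.94/25.5)² = 0.6859 mrem/h
B: 63.2 × (2.80/15.5)² = 2.062 mrem/h
C: 9.48 × (1.36/8.62)² = 0.2360 mrem/h
Total = 0.6859 + 2.062 + 0.2360 = 2.984 mrem/h.

2.98 mrem/h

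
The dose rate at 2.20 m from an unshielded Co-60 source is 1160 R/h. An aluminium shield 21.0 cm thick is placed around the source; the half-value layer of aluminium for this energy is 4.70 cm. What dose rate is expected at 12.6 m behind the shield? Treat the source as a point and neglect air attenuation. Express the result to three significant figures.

1.60 R/h

Distance alone: 1160 × (2.20/12.6)² = 1160 × 0.03049 = 35.37 R/h.
Shield: 21.0/4.70 = 4.468 half-value layers → attenuation 2^(−4.468) = 0.04519.
Combined: 35.37 × 0.04519 = 1.598 R/h.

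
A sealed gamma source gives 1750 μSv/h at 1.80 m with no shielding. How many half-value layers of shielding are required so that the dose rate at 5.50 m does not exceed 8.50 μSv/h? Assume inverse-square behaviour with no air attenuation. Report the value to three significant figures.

At 5.50 m, distance alone gives (1.80/5.50)² = 0.1071, so 1750 × 0.1071 = 187.4 μSv/h.
Further attenuation needed: 187.4/8.50 = 22.05.
n = log₂(22.05) = 4.463 half-value layers.

4.46 half-value layers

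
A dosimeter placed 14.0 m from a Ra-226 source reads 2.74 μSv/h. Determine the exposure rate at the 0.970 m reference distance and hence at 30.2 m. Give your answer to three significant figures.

571 μSv/h; 0.589 μSv/h

Since intensity falls as 1/r²,
At 0.970 m: 2.74 × (14.0/0.970)² = 2.74 × 208.3 = 570.7 μSv/h
At 30.2 m: (0.970/30.2)² = 0.001032, so 570.7 × 0.001032 = 0.5890 μSv/h.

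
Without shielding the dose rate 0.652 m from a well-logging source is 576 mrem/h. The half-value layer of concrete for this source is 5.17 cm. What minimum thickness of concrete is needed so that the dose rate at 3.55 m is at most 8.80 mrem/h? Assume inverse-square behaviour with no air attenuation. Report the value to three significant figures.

5.91 cm

At 3.55 m, distance alone gives (0.652/3.55)² = 0.03373, so 576 × 0.03373 = 19.43 mrem/h.
Further attenuation needed: 19.43/8.80 = 2.208.
n = log₂(2.208) = 1.143 half-value layers.
Thickness = 1.143 × 5.17 cm = 5.909 cm.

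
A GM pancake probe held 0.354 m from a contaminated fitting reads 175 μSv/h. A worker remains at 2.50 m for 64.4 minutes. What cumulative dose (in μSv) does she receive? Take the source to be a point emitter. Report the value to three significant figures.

3.77 μSv

Intensity scales as (d₁/d₂)², so rate at 2.50 m:
175 × (0.354/2.50)² = 175 × 0.02005 = 3.509 μSv/h.
Dose = rate × time = 3.509 μSv/h × 1.073 h = 3.765 μSv.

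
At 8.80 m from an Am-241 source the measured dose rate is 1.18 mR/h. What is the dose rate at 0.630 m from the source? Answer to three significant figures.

Intensity scales as (d₁/d₂)², so scaling from 8.80 m to 0.630 m:
1.18 × (8.80/0.630)² = 1.18 × 195.1 = 230.2 mR/h.

230 mR/h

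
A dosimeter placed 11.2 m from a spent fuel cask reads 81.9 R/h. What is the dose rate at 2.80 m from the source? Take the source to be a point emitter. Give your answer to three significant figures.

1310 R/h

Using I₁d₁² = I₂d₂², scaling from 11.2 m to 2.80 m:
(11.2/2.80)² = 16.00, so 81.9 × 16.00 = 1310 R/h.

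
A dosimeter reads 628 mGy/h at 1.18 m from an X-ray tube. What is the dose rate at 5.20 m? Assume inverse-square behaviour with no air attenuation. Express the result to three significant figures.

32.3 mGy/h

Applying the 1/r² law, the rate at 5.20 m is
(1.18/5.20)² = 0.05149, so 628 × 0.05149 = 32.34 mGy/h.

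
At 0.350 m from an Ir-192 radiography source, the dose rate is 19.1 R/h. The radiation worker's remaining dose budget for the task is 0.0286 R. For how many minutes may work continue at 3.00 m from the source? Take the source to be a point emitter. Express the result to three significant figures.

6.60 min

By the inverse-square law, rate at 3.00 m:
19.1 × (0.350/3.00)² = 19.1 × 0.01361 = 0.2600 R/h.
Stay time = 0.0286 R ÷ 0.2600 R/h = 0.1100 h = 6.600 min.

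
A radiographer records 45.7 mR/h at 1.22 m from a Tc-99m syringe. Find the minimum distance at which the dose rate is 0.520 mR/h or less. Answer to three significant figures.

11.4 m

Using I₁d₁² = I₂d₂², d₂ = d₁·√(I₁/I₂).
I₁/I₂ = 45.7/0.520 = 87.88, so d₂ = 1.22 × √87.88 = 11.44 m.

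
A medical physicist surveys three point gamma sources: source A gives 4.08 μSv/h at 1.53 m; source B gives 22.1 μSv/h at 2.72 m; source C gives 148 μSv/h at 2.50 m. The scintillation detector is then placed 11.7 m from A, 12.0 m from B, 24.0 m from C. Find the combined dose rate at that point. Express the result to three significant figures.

By superposition, sum each source's inverse-square contribution:
A: 4.08 × (1.53/11.7)² = 0.06977 μSv/h
B: 22.1 × (2.72/12.0)² = 1.135 μSv/h
C: 148 × (2.50/24.0)² = 1.606 μSv/h
Total = 0.06977 + 1.135 + 1.606 = 2.811 μSv/h.

2.81 μSv/h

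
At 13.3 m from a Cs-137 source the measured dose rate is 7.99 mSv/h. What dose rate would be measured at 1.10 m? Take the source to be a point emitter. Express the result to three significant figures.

By the inverse-square law, scaling from 13.3 m to 1.10 m:
(13.3/1.10)² = 146.2, so 7.99 × 146.2 = 1168 mSv/h.

1170 mSv/h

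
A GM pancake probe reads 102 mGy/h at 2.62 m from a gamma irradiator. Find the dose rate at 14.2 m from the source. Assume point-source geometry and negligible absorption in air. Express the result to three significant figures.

3.47 mGy/h

Intensity scales as (d₁/d₂)², so the rate at 14.2 m is
(2.62/14.2)² = 0.03404, so 102 × 0.03404 = 3.472 mGy/h.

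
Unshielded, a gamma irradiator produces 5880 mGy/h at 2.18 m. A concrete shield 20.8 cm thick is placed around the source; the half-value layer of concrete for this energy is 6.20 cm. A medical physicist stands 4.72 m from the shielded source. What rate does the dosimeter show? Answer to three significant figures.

Distance alone: 5880 × (2.18/4.72)² = 5880 × 0.2133 = 1254 mGy/h.
Shield: 20.8/6.20 = 3.355 half-value layers → attenuation 2^(−3.355) = 0.09773.
Combined: 1254 × 0.09773 = 122.6 mGy/h.

123 mGy/h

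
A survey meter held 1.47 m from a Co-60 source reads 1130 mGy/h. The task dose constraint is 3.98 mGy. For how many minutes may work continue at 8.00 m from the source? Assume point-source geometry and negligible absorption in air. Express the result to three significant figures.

Since intensity falls as 1/r², rate at 8.00 m:
1130 × (1.47/8.00)² = 1130 × 0.03376 = 38.15 mGy/h.
Stay time = 3.98 mGy ÷ 38.15 mGy/h = 0.1043 h = 6.258 min.

6.26 min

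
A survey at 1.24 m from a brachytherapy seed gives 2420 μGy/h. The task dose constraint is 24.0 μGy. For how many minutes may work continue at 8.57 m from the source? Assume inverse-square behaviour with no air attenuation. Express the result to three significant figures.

By the inverse-square law, rate at 8.57 m:
2420 × (1.24/8.57)² = 2420 × 0.02094 = 50.67 μGy/h.
Stay time = 24.0 μGy ÷ 50.67 μGy/h = 0.4737 h = 28.42 min.

28.4 min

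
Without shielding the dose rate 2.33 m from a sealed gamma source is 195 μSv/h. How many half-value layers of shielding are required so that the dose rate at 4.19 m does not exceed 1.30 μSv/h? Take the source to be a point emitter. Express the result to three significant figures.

5.54 half-value layers

At 4.19 m, distance alone gives 195 × (2.33/4.19)² = 195 × 0.3092 = 60.29 μSv/h.
Further attenuation needed: 60.29/1.30 = 46.38.
n = log₂(46.38) = 5.535 half-value layers.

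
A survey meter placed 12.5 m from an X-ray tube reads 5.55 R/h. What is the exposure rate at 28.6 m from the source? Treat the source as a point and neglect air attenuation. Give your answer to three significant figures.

Since intensity falls as 1/r², scaling from 12.5 m to 28.6 m:
(12.5/28.6)² = 0.1910, so 5.55 × 0.1910 = 1.060 R/h.

1.06 R/h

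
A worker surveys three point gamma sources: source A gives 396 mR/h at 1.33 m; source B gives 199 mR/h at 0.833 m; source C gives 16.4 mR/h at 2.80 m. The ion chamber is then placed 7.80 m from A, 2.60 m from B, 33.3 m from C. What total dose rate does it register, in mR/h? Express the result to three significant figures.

By superposition, sum each source's inverse-square contribution:
A: 396 × (1.33/7.80)² = 11.51 mR/h
B: 199 × (0.833/2.60)² = 20.43 mR/h
C: 16.4 × (2.80/33.3)² = 0.1160 mR/h
Total = 11.51 + 20.43 + 0.1160 = 32.06 mR/h.

32.1 mR/h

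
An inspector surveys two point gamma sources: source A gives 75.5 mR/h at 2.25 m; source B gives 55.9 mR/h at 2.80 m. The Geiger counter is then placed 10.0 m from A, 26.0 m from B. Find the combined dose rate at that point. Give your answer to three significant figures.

4.47 mR/h

Each source contributes Iᵢ·(dᵢ/rᵢ)²; contributions add.
A: 75.5 × (2.25/10.0)² = 3.822 mR/h
B: 55.9 × (2.80/26.0)² = 0.6483 mR/h
Total = 3.822 + 0.6483 = 4.470 mR/h.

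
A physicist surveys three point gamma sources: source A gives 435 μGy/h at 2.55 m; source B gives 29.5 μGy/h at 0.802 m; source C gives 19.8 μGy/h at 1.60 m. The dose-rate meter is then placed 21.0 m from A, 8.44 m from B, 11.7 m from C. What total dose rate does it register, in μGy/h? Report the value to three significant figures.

By superposition, sum each source's inverse-square contribution:
A: 435 × (2.55/21.0)² = 6.414 μGy/h
B: 29.5 × (0.802/8.44)² = 0.2664 μGy/h
C: 19.8 × (1.60/11.7)² = 0.3703 μGy/h
Total = 6.414 + 0.2664 + 0.3703 = 7.051 μGy/h.

7.05 μGy/h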